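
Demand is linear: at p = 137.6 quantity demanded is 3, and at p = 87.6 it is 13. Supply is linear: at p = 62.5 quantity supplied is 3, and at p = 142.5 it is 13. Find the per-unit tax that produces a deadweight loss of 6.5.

13

Demand slope = (87.6 − 137.6)/(13 − 3) = −5, so p = 152.6 − 5q.
Supply slope = (142.5 − 62.5)/(13 − 3) = 8, so p = 38.5 + 8q.
Competitive equilibrium: 152.6 − 5q = 38.5 + 8q → q* = 8.7769, p* = 108.7154.
A tax t gives Δq = t/13 and wedge t, so DWL = t²/26.
t²/26 = 6.5 → t² = 169 → t = 13.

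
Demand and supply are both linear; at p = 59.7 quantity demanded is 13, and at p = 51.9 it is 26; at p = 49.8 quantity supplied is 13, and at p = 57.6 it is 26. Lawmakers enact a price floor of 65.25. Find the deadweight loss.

Demand slope = (51.9 − 59.7)/(26 − 13) = −0.6, so p = 67.5 − 0.6q.
Supply slope = (57.6 − 49.8)/(26 − 13) = 0.6, so p = 42 + 0.6q.
Competitive equilibrium: 67.5 − 0.6q = 42 + 0.6q → q* = 21.25, p* = 54.75.
At the floor p = 65.25, quantity demanded = (67.5 − 65.25)/0.6 = 3.75.
Sellers' marginal cost at q' = 3.75: 42 + 0.6·3.75 = 44.25.
Δq = 21.25 − 3.75 = 17.5; wedge = 65.25 − 44.25 = 21.
Deadweight loss = ½ × 17.5 × 21 = 183.75.

183.75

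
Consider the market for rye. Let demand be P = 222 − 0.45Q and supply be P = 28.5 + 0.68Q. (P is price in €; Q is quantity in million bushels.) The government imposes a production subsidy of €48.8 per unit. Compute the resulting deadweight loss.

€1053.73 million

Competitive equilibrium: 222 − 0.45Q = 28.5 + 0.68Q → Q* = 171.23894, P* = 144.94248.
The subsidy lowers effective supply by 48.8: P = 0.68Q − 20.3.
New quantity: 222 − 0.45Q = 0.68Q − 20.3 → Q' = 214.42478.
Overproduction ΔQ = 214.42478 − 171.23894 = 43.18584; wedge = subsidy = 48.8.
The triangle = ½ × 43.18584 × 48.8 = €1053.73 million.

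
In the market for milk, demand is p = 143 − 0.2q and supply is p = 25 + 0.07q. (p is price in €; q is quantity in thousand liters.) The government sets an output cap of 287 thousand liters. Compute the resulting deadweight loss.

€3039 thousand

Competitive equilibrium: 143 − 0.2q = 25 + 0.07q → q* = 437.037, p* = 55.5926.
At q = 287: demand price = 143 − 0.2·287 = 85.6; supply price = 25 + 0.07·287 = 45.09.
Δq = 437.037 − 287 = 150.037; wedge = 85.6 − 45.09 = 40.51.
DWL = ½ × 150.037 × 40.51 = €3039 thousand.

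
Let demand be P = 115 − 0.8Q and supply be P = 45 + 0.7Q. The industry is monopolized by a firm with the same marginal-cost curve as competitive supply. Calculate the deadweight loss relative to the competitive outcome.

197.61

Competitive equilibrium: 115 − 0.8Q = 45 + 0.7Q → Q* = 46.6667, P* = 77.6667.
Marginal revenue: MR = 115 − 1.6Q. Set MR = MC: 115 − 1.6Q = 45 + 0.7Q → Q_m = 30.4348.
Price P_m = 115 − 0.8·30.4348 = 90.6522; MC(Q_m) = 45 + 0.7·30.4348 = 66.3044.
Competitive Q* = 46.6667, so ΔQ = 16.2319; wedge = 90.6522 − 66.3044 = 24.3478.
The triangle = ½ × 16.2319 × 24.3478 = 197.61.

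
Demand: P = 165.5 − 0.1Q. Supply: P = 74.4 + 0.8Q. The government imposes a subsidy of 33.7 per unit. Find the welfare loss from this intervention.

Competitive equilibrium: 165.5 − 0.1Q = 74.4 + 0.8Q → Q* = 101.2222, P* = 155.3778.
The subsidy lowers effective supply by 33.7: P = 40.7 + 0.8Q.
New quantity: 165.5 − 0.1Q = 40.7 + 0.8Q → Q' = 138.6667.
Overproduction ΔQ = 138.6667 − 101.2222 = 37.4445; wedge = subsidy = 33.7.
The triangle = ½ × 37.4445 × 33.7 = 630.94.

630.94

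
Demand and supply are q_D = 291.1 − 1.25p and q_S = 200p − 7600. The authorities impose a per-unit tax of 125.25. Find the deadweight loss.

In inverse form: demand p = 232.88 − 0.8q, supply p = 38 + 0.005q.
Competitive equilibrium: 232.88 − 0.8q = 38 + 0.005q → q* = 242.087, p* = 39.2104.
With the tax, the buyer price exceeds the seller price by 125.25: (232.88 − 0.8q) − (38 + 0.005q) = 125.25 → q' = 86.4969.
Δq = 242.087 − 86.4969 = 155.5901; the wedge equals the tax, 125.25.
The triangle = ½ × 155.5901 × 125.25 = 9743.83.

9743.83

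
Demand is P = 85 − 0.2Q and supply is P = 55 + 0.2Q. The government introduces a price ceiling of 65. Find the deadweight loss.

Competitive equilibrium: 85 − 0.2Q = 55 + 0.2Q → Q* = 75, P* = 70.
At the ceiling P = 65, quantity supplied = (65 − 55)/0.2 = 50.
Willingness to pay at Q' = 50: 85 − 0.2·50 = 75.
ΔQ = 75 − 50 = 25; wedge = 75 − 65 = 10.
DWL = ½ × 25 × 10 = 125.

125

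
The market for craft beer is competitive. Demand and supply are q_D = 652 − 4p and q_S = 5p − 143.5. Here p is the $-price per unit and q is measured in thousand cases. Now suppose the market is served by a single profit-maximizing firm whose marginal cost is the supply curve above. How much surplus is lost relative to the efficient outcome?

$2556.19 thousand

In inverse form: demand p = 163 − 0.25q, supply p = 28.7 + 0.2q.
Competitive equilibrium: 163 − 0.25q = 28.7 + 0.2q → q* = 298.4444, p* = 88.3889.
Marginal revenue: MR = 163 − 0.5q. Set MR = MC: 163 − 0.5q = 28.7 + 0.2q → q_m = 191.8571.
Price p_m = 163 − 0.25·191.8571 = 115.0357; MC(q_m) = 28.7 + 0.2·191.8571 = 67.0714.
Competitive q* = 298.4444, so Δq = 106.5873; wedge = 115.0357 − 67.0714 = 47.9643.
The triangle = ½ × 106.5873 × 47.9643 = $2556.19 thousand.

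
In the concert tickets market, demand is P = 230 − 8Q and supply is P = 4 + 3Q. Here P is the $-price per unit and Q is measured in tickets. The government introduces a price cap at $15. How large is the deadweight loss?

$1566.91

Competitive equilibrium: 230 − 8Q = 4 + 3Q → Q* = 20.5455, P* = 65.6364.
At the ceiling P = 15, quantity supplied = (15 − 4)/3 = 3.6667.
Willingness to pay at Q' = 3.6667: 230 − 8·3.6667 = 200.6664.
ΔQ = 20.5455 − 3.6667 = 16.8788; wedge = 200.6664 − 15 = 185.6664.
DWL = ½ × 16.8788 × 185.6664 = $1566.91.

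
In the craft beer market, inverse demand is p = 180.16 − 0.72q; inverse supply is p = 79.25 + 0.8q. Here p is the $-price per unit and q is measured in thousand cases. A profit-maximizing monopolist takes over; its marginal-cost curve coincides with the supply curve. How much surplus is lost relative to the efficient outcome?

Competitive equilibrium: 180.16 − 0.72q = 79.25 + 0.8q → q* = 66.3882, p* = 132.3605.
Marginal revenue: MR = 180.16 − 1.44q. Set MR = MC: 180.16 − 1.44q = 79.25 + 0.8q → q_m = 45.0491.
Price p_m = 180.16 − 0.72·45.0491 = 147.7246; MC(q_m) = 79.25 + 0.8·45.0491 = 115.2893.
Competitive q* = 66.3882, so Δq = 21.3391; wedge = 147.7246 − 115.2893 = 32.4353.
Welfare loss = ½ × 21.3391 × 32.4353 = $346.07 thousand.

$346.07 thousand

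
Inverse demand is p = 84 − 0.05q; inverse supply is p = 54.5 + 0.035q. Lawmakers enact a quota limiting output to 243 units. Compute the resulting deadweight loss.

Competitive equilibrium: 84 − 0.05q = 54.5 + 0.035q → q* = 347.0588, p* = 66.6471.
At q = 243: demand price = 84 − 0.05·243 = 71.85; supply price = 54.5 + 0.035·243 = 63.005.
Δq = 347.0588 − 243 = 104.0588; wedge = 71.85 − 63.005 = 8.845.
Welfare loss = ½ × 104.0588 × 8.845 = 460.20.

460.20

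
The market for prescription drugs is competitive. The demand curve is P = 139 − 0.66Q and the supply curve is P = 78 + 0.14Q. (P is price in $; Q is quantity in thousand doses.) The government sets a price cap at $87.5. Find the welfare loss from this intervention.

Competitive equilibrium: 139 − 0.66Q = 78 + 0.14Q → Q* = 76.25, P* = 88.675.
At the ceiling P = 87.5, quantity supplied = (87.5 − 78)/0.14 = 67.8571.
Willingness to pay at Q' = 67.8571: 139 − 0.66·67.8571 = 94.2143.
ΔQ = 76.25 − 67.8571 = 8.3929; wedge = 94.2143 − 87.5 = 6.7143.
Welfare loss = ½ × 8.3929 × 6.7143 = $28.18 thousand.

$28.18 thousand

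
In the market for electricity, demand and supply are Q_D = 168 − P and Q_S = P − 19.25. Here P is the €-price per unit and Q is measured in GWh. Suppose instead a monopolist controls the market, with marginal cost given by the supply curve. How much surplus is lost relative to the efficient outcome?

€614.63

In inverse form: demand P = 168 − Q, supply P = 19.25 + Q.
Competitive equilibrium: 168 − Q = 19.25 + Q → Q* = 74.375, P* = 93.625.
Marginal revenue: MR = 168 − 2Q. Set MR = MC: 168 − 2Q = 19.25 + Q → Q_m = 49.5833.
Price P_m = 168 − 1·49.5833 = 118.4167; MC(Q_m) = 19.25 + 1·49.5833 = 68.8333.
Competitive Q* = 74.375, so ΔQ = 24.7917; wedge = 118.4167 − 68.8333 = 49.5834.
The triangle = ½ × 24.7917 × 49.5834 = €614.63.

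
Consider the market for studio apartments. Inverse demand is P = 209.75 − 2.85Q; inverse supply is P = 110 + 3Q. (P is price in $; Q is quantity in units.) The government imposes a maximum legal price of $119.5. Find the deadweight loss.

$563.89

Competitive equilibrium: 209.75 − 2.85Q = 110 + 3Q → Q* = 17.0513, P* = 161.1538.
At the ceiling P = 119.5, quantity supplied = (119.5 − 110)/3 = 3.1667.
Willingness to pay at Q' = 3.1667: 209.75 − 2.85·3.1667 = 200.7249.
ΔQ = 17.0513 − 3.1667 = 13.8846; wedge = 200.7249 − 119.5 = 81.2249.
Deadweight loss = ½ × 13.8846 × 81.2249 = $563.89.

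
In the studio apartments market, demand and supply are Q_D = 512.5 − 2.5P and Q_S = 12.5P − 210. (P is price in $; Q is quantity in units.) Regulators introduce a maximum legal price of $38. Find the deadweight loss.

In inverse form: demand P = 205 − 0.4Q, supply P = 16.8 + 0.08Q.
Competitive equilibrium: 205 − 0.4Q = 16.8 + 0.08Q → Q* = 392.0833, P* = 48.1667.
At the ceiling P = 38, quantity supplied = (38 − 16.8)/0.08 = 265.
Willingness to pay at Q' = 265: 205 − 0.4·265 = 99.
ΔQ = 392.0833 − 265 = 127.0833; wedge = 99 − 38 = 61.
Deadweight loss = ½ × 127.0833 × 61 = $3876.04.

$3876.04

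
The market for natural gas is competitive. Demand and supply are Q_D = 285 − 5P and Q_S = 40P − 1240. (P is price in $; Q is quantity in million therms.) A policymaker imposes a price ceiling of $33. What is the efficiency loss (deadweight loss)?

In inverse form: demand P = 57 − 0.2Q, supply P = 31 + 0.025Q.
Competitive equilibrium: 57 − 0.2Q = 31 + 0.025Q → Q* = 115.5556, P* = 33.8889.
At the ceiling P = 33, quantity supplied = (33 − 31)/0.025 = 80.
Willingness to pay at Q' = 80: 57 − 0.2·80 = 41.
ΔQ = 115.5556 − 80 = 35.5556; wedge = 41 − 33 = 8.
DWL = ½ × 35.5556 × 8 = $142.22 million.

$142.22 million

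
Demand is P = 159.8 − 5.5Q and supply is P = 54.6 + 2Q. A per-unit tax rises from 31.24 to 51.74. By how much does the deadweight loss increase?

Competitive equilibrium: 159.8 − 5.5Q = 54.6 + 2Q → Q* = 14.0267, P* = 82.6533.
For a per-unit tax t: ΔQ = t/7.5, so DWL = ½·t·(t/7.5) = t²/15.
At t = 31.24: DWL = 65.063. At t = 51.74: DWL = 178.469.
Increase = 178.469 − 65.063 = 113.406.

113.406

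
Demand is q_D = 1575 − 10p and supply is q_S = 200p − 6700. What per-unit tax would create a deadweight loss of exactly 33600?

In inverse form: demand p = 157.5 − 0.1q, supply p = 33.5 + 0.005q.
Competitive equilibrium: 157.5 − 0.1q = 33.5 + 0.005q → q* = 1180.9524, p* = 39.4048.
A tax t gives Δq = t/0.105 and wedge t, so DWL = t²/0.21.
t²/0.21 = 33600 → t² = 7056 → t = 84.

84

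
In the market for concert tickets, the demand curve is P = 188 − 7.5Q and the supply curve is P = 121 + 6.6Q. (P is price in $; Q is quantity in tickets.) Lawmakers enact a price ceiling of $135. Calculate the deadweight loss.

$48.78

Competitive equilibrium: 188 − 7.5Q = 121 + 6.6Q → Q* = 4.75177, P* = 152.3617.
At the ceiling P = 135, quantity supplied = (135 − 121)/6.6 = 2.12121.
Willingness to pay at Q' = 2.12121: 188 − 7.5·2.12121 = 172.09093.
ΔQ = 4.75177 − 2.12121 = 2.63056; wedge = 172.09093 − 135 = 37.09093.
Welfare loss = ½ × 2.63056 × 37.09093 = $48.78.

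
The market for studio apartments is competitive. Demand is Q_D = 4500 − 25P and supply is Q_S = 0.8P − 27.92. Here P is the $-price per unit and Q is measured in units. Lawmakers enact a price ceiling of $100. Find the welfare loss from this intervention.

In inverse form: demand P = 180 − 0.04Q, supply P = 34.9 + 1.25Q.
Competitive equilibrium: 180 − 0.04Q = 34.9 + 1.25Q → Q* = 112.4806, P* = 175.5008.
At the ceiling P = 100, quantity supplied = (100 − 34.9)/1.25 = 52.08.
Willingness to pay at Q' = 52.08: 180 − 0.04·52.08 = 177.9168.
ΔQ = 112.4806 − 52.08 = 60.4006; wedge = 177.9168 − 100 = 77.9168.
Welfare loss = ½ × 60.4006 × 77.9168 = $2353.11.

$2353.11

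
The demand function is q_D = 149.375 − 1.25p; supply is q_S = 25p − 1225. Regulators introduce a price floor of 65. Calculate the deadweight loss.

In inverse form: demand p = 119.5 − 0.8q, supply p = 49 + 0.04q.
Competitive equilibrium: 119.5 − 0.8q = 49 + 0.04q → q* = 83.9286, p* = 52.3571.
At the floor p = 65, quantity demanded = (119.5 − 65)/0.8 = 68.125.
Sellers' marginal cost at q' = 68.125: 49 + 0.04·68.125 = 51.725.
Δq = 83.9286 − 68.125 = 15.8036; wedge = 65 − 51.725 = 13.275.
Deadweight loss = ½ × 15.8036 × 13.275 = 104.90.

104.90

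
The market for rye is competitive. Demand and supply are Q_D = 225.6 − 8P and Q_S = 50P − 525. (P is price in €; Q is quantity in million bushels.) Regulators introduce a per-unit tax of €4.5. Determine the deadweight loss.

In inverse form: demand P = 28.2 − 0.125Q, supply P = 10.5 + 0.02Q.
Competitive equilibrium: 28.2 − 0.125Q = 10.5 + 0.02Q → Q* = 122.069, P* = 12.9414.
With the tax, the buyer price exceeds the seller price by 4.5: (28.2 − 0.125Q) − (10.5 + 0.02Q) = 4.5 → Q' = 91.0345.
ΔQ = 122.069 − 91.0345 = 31.0345; the wedge equals the tax, 4.5.
Deadweight loss = ½ × 31.0345 × 4.5 = €69.83 million.

€69.83 million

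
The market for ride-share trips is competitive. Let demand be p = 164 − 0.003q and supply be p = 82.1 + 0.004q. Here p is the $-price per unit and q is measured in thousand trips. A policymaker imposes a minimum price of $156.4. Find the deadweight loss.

$294097.22 thousand

Competitive equilibrium: 164 − 0.003q = 82.1 + 0.004q → q* = 11700, p* = 128.9.
At the floor p = 156.4, quantity demanded = (164 − 156.4)/0.003 = 2533.333333.
Sellers' marginal cost at q' = 2533.333333: 82.1 + 0.004·2533.333333 = 92.233333.
Δq = 11700 − 2533.333333 = 9166.666667; wedge = 156.4 − 92.233333 = 64.166667.
Deadweight loss = ½ × 9166.666667 × 64.166667 = $294097.22 thousand.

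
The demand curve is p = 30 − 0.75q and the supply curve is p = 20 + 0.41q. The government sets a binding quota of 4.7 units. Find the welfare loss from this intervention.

8.92

Competitive equilibrium: 30 − 0.75q = 20 + 0.41q → q* = 8.6207, p* = 23.5345.
At q = 4.7: demand price = 30 − 0.75·4.7 = 26.475; supply price = 20 + 0.41·4.7 = 21.927.
Δq = 8.6207 − 4.7 = 3.9207; wedge = 26.475 − 21.927 = 4.548.
The triangle = ½ × 3.9207 × 4.548 = 8.92.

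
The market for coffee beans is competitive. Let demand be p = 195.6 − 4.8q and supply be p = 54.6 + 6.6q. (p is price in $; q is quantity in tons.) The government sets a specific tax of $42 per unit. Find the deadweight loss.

$77.37

Competitive equilibrium: 195.6 − 4.8q = 54.6 + 6.6q → q* = 12.3684, p* = 136.2316.
With the tax, the buyer price exceeds the seller price by 42: (195.6 − 4.8q) − (54.6 + 6.6q) = 42 → q' = 8.6842.
Δq = 12.3684 − 8.6842 = 3.6842; the wedge equals the tax, 42.
The triangle = ½ × 3.6842 × 42 = $77.37.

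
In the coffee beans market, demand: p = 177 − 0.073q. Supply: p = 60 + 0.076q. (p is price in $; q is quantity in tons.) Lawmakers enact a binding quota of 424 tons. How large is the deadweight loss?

$9721.55

Competitive equilibrium: 177 − 0.073q = 60 + 0.076q → q* = 785.2349, p* = 119.6779.
At q = 424: demand price = 177 − 0.073·424 = 146.048; supply price = 60 + 0.076·424 = 92.224.
Δq = 785.2349 − 424 = 361.2349; wedge = 146.048 − 92.224 = 53.824.
Welfare loss = ½ × 361.2349 × 53.824 = $9721.55.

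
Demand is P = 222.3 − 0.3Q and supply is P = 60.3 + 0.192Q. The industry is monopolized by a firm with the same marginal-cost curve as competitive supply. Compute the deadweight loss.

3826.72

Competitive equilibrium: 222.3 − 0.3Q = 60.3 + 0.192Q → Q* = 329.26829, P* = 123.51951.
Marginal revenue: MR = 222.3 − 0.6Q. Set MR = MC: 222.3 − 0.6Q = 60.3 + 0.192Q → Q_m = 204.54545.
Price P_m = 222.3 − 0.3·204.54545 = 160.93637; MC(Q_m) = 60.3 + 0.192·204.54545 = 99.57273.
Competitive Q* = 329.26829, so ΔQ = 124.72284; wedge = 160.93637 − 99.57273 = 61.36364.
The triangle = ½ × 124.72284 × 61.36364 = 3826.72.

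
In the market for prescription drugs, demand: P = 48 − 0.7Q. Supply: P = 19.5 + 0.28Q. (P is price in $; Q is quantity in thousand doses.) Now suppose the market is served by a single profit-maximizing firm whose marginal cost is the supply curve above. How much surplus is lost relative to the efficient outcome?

$71.95 thousand

Competitive equilibrium: 48 − 0.7Q = 19.5 + 0.28Q → Q* = 29.0816, P* = 27.6429.
Marginal revenue: MR = 48 − 1.4Q. Set MR = MC: 48 − 1.4Q = 19.5 + 0.28Q → Q_m = 16.9643.
Price P_m = 48 − 0.7·16.9643 = 36.125; MC(Q_m) = 19.5 + 0.28·16.9643 = 24.25.
Competitive Q* = 29.0816, so ΔQ = 12.1173; wedge = 36.125 − 24.25 = 11.875.
DWL = ½ × 12.1173 × 11.875 = $71.95 thousand.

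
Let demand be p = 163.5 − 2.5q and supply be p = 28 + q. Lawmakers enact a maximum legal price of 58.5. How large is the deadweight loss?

118.08

Competitive equilibrium: 163.5 − 2.5q = 28 + q → q* = 38.7143, p* = 66.7143.
At the ceiling p = 58.5, quantity supplied = (58.5 − 28)/1 = 30.5.
Willingness to pay at q' = 30.5: 163.5 − 2.5·30.5 = 87.25.
Δq = 38.7143 − 30.5 = 8.2143; wedge = 87.25 − 58.5 = 28.75.
Deadweight loss = ½ × 8.2143 × 28.75 = 118.08.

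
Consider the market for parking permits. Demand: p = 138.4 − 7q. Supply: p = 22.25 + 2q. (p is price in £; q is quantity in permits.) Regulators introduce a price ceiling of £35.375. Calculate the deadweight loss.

Competitive equilibrium: 138.4 − 7q = 22.25 + 2q → q* = 12.90556, p* = 48.06111.
At the ceiling p = 35.375, quantity supplied = (35.375 − 22.25)/2 = 6.5625.
Willingness to pay at q' = 6.5625: 138.4 − 7·6.5625 = 92.4625.
Δq = 12.90556 − 6.5625 = 6.34306; wedge = 92.4625 − 35.375 = 57.0875.
Welfare loss = ½ × 6.34306 × 57.0875 = £181.05.

£181.05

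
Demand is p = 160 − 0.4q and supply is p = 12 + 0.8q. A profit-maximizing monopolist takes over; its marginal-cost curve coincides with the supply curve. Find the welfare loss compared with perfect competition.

570.42

Competitive equilibrium: 160 − 0.4q = 12 + 0.8q → q* = 123.3333, p* = 110.6667.
Marginal revenue: MR = 160 − 0.8q. Set MR = MC: 160 − 0.8q = 12 + 0.8q → q_m = 92.5.
Price p_m = 160 − 0.4·92.5 = 123; MC(q_m) = 12 + 0.8·92.5 = 86.
Competitive q* = 123.3333, so Δq = 30.8333; wedge = 123 − 86 = 37.
DWL = ½ × 30.8333 × 37 = 570.42.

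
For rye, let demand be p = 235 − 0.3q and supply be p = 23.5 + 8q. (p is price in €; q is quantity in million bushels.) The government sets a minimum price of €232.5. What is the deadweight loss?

€1220.41 million

Competitive equilibrium: 235 − 0.3q = 23.5 + 8q → q* = 25.4819, p* = 227.3554.
At the floor p = 232.5, quantity demanded = (235 − 232.5)/0.3 = 8.3333.
Sellers' marginal cost at q' = 8.3333: 23.5 + 8·8.3333 = 90.1664.
Δq = 25.4819 − 8.3333 = 17.1486; wedge = 232.5 − 90.1664 = 142.3336.
Deadweight loss = ½ × 17.1486 × 142.3336 = €1220.41 million.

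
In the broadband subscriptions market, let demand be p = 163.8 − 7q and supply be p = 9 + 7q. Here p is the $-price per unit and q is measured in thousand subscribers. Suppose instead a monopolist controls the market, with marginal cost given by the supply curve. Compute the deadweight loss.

$95.09 thousand

Competitive equilibrium: 163.8 − 7q = 9 + 7q → q* = 11.0571, p* = 86.4.
Marginal revenue: MR = 163.8 − 14q. Set MR = MC: 163.8 − 14q = 9 + 7q → q_m = 7.3714.
Price p_m = 163.8 − 7·7.3714 = 112.2002; MC(q_m) = 9 + 7·7.3714 = 60.5998.
Competitive q* = 11.0571, so Δq = 3.6857; wedge = 112.2002 − 60.5998 = 51.6004.
Deadweight loss = ½ × 3.6857 × 51.6004 = $95.09 thousand.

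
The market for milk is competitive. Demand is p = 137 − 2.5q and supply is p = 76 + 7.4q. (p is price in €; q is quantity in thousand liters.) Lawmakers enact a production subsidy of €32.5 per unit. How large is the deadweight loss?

Competitive equilibrium: 137 − 2.5q = 76 + 7.4q → q* = 6.1616, p* = 121.596.
The subsidy lowers effective supply by 32.5: p = 43.5 + 7.4q.
New quantity: 137 − 2.5q = 43.5 + 7.4q → q' = 9.4444.
Overproduction Δq = 9.4444 − 6.1616 = 3.2828; wedge = subsidy = 32.5.
Deadweight loss = ½ × 3.2828 × 32.5 = €53.35 thousand.

€53.35 thousand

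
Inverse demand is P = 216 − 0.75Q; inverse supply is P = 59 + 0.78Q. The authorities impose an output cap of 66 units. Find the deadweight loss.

1025.57

Competitive equilibrium: 216 − 0.75Q = 59 + 0.78Q → Q* = 102.6144, P* = 139.0392.
At Q = 66: demand price = 216 − 0.75·66 = 166.5; supply price = 59 + 0.78·66 = 110.48.
ΔQ = 102.6144 − 66 = 36.6144; wedge = 166.5 − 110.48 = 56.02.
Deadweight loss = ½ × 36.6144 × 56.02 = 1025.57.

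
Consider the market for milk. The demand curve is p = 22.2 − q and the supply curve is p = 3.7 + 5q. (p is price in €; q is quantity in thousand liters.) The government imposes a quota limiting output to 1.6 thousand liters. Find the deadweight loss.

€6.60 thousand

Competitive equilibrium: 22.2 − q = 3.7 + 5q → q* = 3.0833, p* = 19.1167.
At q = 1.6: demand price = 22.2 − 1·1.6 = 20.6; supply price = 3.7 + 5·1.6 = 11.7.
Δq = 3.0833 − 1.6 = 1.4833; wedge = 20.6 − 11.7 = 8.9.
Welfare loss = ½ × 1.4833 × 8.9 = €6.60 thousand.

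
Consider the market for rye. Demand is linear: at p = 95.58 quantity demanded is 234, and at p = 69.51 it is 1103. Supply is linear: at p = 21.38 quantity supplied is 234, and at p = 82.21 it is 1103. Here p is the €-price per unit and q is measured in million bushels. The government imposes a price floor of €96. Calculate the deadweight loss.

Demand slope = (69.51 − 95.58)/(1103 − 234) = −0.03, so p = 102.6 − 0.03q.
Supply slope = (82.21 − 21.38)/(1103 − 234) = 0.07, so p = 5 + 0.07q.
Competitive equilibrium: 102.6 − 0.03q = 5 + 0.07q → q* = 976, p* = 73.32.
At the floor p = 96, quantity demanded = (102.6 − 96)/0.03 = 220.
Sellers' marginal cost at q' = 220: 5 + 0.07·220 = 20.4.
Δq = 976 − 220 = 756; wedge = 96 − 20.4 = 75.6.
The triangle = ½ × 756 × 75.6 = €28576.80 million.

€28576.80 million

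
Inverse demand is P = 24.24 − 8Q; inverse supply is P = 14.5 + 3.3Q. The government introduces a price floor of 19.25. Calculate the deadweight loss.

0.32

Competitive equilibrium: 24.24 − 8Q = 14.5 + 3.3Q → Q* = 0.8619, P* = 17.3444.
At the floor P = 19.25, quantity demanded = (24.24 − 19.25)/8 = 0.6238.
Sellers' marginal cost at Q' = 0.6238: 14.5 + 3.3·0.6238 = 16.5585.
ΔQ = 0.8619 − 0.6238 = 0.2381; wedge = 19.25 − 16.5585 = 2.6915.
Deadweight loss = ½ × 0.2381 × 2.6915 = 0.32.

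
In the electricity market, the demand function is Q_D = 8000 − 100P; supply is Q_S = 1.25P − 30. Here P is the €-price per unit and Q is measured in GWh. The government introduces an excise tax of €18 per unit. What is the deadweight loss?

In inverse form: demand P = 80 − 0.01Q, supply P = 24 + 0.8Q.
Competitive equilibrium: 80 − 0.01Q = 24 + 0.8Q → Q* = 69.1358, P* = 79.3086.
With the tax, the buyer price exceeds the seller price by 18: (80 − 0.01Q) − (24 + 0.8Q) = 18 → Q' = 46.9136.
ΔQ = 69.1358 − 46.9136 = 22.2222; the wedge equals the tax, 18.
DWL = ½ × 22.2222 × 18 = €200.

€200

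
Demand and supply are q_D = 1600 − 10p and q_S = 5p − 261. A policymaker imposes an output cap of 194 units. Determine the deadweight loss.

In inverse form: demand p = 160 − 0.1q, supply p = 52.2 + 0.2q.
Competitive equilibrium: 160 − 0.1q = 52.2 + 0.2q → q* = 359.3333, p* = 124.0667.
At q = 194: demand price = 160 − 0.1·194 = 140.6; supply price = 52.2 + 0.2·194 = 91.
Δq = 359.3333 − 194 = 165.3333; wedge = 140.6 − 91 = 49.6.
Welfare loss = ½ × 165.3333 × 49.6 = 4100.27.

4100.27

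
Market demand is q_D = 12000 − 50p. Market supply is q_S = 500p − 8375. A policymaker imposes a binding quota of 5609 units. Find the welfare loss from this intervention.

226600.50

In inverse form: demand p = 240 − 0.02q, supply p = 16.75 + 0.002q.
Competitive equilibrium: 240 − 0.02q = 16.75 + 0.002q → q* = 10147.7273, p* = 37.0455.
At q = 5609: demand price = 240 − 0.02·5609 = 127.82; supply price = 16.75 + 0.002·5609 = 27.968.
Δq = 10147.7273 − 5609 = 4538.7273; wedge = 127.82 − 27.968 = 99.852.
Deadweight loss = ½ × 4538.7273 × 99.852 = 226600.50.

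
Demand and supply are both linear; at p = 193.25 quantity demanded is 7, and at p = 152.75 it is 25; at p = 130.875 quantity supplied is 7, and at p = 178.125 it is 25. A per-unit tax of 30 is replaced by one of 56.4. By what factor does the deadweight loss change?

Demand slope = (152.75 − 193.25)/(25 − 7) = −2.25, so p = 209 − 2.25q.
Supply slope = (178.125 − 130.875)/(25 − 7) = 2.625, so p = 112.5 + 2.625q.
Competitive equilibrium: 209 − 2.25q = 112.5 + 2.625q → q* = 19.7949, p* = 164.4615.
For a per-unit tax t: Δq = t/4.875, so DWL = ½·t·(t/4.875) = t²/9.75.
At t = 30: DWL = 92.308. At t = 56.4: DWL = 326.252.
Ratio = (56.4/30)² = 3.5344.

3.5344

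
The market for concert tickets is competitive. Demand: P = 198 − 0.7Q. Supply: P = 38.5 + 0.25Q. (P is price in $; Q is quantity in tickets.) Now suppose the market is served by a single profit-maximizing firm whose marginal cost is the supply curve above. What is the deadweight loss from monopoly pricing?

$2409.88

Competitive equilibrium: 198 − 0.7Q = 38.5 + 0.25Q → Q* = 167.8947, P* = 80.4737.
Marginal revenue: MR = 198 − 1.4Q. Set MR = MC: 198 − 1.4Q = 38.5 + 0.25Q → Q_m = 96.6667.
Price P_m = 198 − 0.7·96.6667 = 130.3333; MC(Q_m) = 38.5 + 0.25·96.6667 = 62.6667.
Competitive Q* = 167.8947, so ΔQ = 71.228; wedge = 130.3333 − 62.6667 = 67.6666.
Welfare loss = ½ × 71.228 × 67.6666 = $2409.88.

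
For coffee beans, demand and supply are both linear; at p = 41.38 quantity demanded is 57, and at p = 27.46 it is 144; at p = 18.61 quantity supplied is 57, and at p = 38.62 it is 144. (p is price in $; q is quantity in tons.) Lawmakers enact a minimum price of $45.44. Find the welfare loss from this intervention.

$1368.06

Demand slope = (27.46 − 41.38)/(144 − 57) = −0.16, so p = 50.5 − 0.16q.
Supply slope = (38.62 − 18.61)/(144 − 57) = 0.23, so p = 5.5 + 0.23q.
Competitive equilibrium: 50.5 − 0.16q = 5.5 + 0.23q → q* = 115.38462, p* = 32.03846.
At the floor p = 45.44, quantity demanded = (50.5 − 45.44)/0.16 = 31.625.
Sellers' marginal cost at q' = 31.625: 5.5 + 0.23·31.625 = 12.77375.
Δq = 115.38462 − 31.625 = 83.75962; wedge = 45.44 − 12.77375 = 32.66625.
The triangle = ½ × 83.75962 × 32.66625 = $1368.06.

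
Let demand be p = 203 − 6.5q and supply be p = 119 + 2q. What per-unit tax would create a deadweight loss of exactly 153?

Competitive equilibrium: 203 − 6.5q = 119 + 2q → q* = 9.8824, p* = 138.7647.
A tax t gives Δq = t/8.5 and wedge t, so DWL = t²/17.
t²/17 = 153 → t² = 2601 → t = 51.

51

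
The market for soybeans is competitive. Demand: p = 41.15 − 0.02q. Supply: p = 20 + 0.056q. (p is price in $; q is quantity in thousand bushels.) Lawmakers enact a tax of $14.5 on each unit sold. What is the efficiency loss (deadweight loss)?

Competitive equilibrium: 41.15 − 0.02q = 20 + 0.056q → q* = 278.2895, p* = 35.5842.
With the tax, the buyer price exceeds the seller price by 14.5: (41.15 − 0.02q) − (20 + 0.056q) = 14.5 → q' = 87.5.
Δq = 278.2895 − 87.5 = 190.7895; the wedge equals the tax, 14.5.
DWL = ½ × 190.7895 × 14.5 = $1383.22 thousand.

$1383.22 thousand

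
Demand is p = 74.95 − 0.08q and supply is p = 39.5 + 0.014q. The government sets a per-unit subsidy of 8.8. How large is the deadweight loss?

411.91

Competitive equilibrium: 74.95 − 0.08q = 39.5 + 0.014q → q* = 377.1277, p* = 44.7798.
The subsidy lowers effective supply by 8.8: p = 30.7 + 0.014q.
New quantity: 74.95 − 0.08q = 30.7 + 0.014q → q' = 470.7447.
Overproduction Δq = 470.7447 − 377.1277 = 93.617; wedge = subsidy = 8.8.
DWL = ½ × 93.617 × 8.8 = 411.91.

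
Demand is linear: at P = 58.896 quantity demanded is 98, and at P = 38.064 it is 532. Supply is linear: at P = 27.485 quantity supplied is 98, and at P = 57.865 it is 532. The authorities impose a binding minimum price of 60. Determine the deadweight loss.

Demand slope = (38.064 − 58.896)/(532 − 98) = −0.048, so P = 63.6 − 0.048Q.
Supply slope = (57.865 − 27.485)/(532 − 98) = 0.07, so P = 20.625 + 0.07Q.
Competitive equilibrium: 63.6 − 0.048Q = 20.625 + 0.07Q → Q* = 364.1949, P* = 46.1186.
At the floor P = 60, quantity demanded = (63.6 − 60)/0.048 = 75.
Sellers' marginal cost at Q' = 75: 20.625 + 0.07·75 = 25.875.
ΔQ = 364.1949 − 75 = 289.1949; wedge = 60 − 25.875 = 34.125.
DWL = ½ × 289.1949 × 34.125 = 4934.39.

4934.39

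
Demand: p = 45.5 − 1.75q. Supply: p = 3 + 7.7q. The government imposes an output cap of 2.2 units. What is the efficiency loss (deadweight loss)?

Competitive equilibrium: 45.5 − 1.75q = 3 + 7.7q → q* = 4.4974, p* = 37.6296.
At q = 2.2: demand price = 45.5 − 1.75·2.2 = 41.65; supply price = 3 + 7.7·2.2 = 19.94.
Δq = 4.4974 − 2.2 = 2.2974; wedge = 41.65 − 19.94 = 21.71.
The triangle = ½ × 2.2974 × 21.71 = 24.94.

24.94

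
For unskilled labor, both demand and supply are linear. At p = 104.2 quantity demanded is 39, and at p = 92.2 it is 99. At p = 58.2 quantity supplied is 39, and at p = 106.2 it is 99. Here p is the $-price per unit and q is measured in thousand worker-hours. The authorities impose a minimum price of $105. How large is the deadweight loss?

$1250 thousand

Demand slope = (92.2 − 104.2)/(99 − 39) = −0.2, so p = 112 − 0.2q.
Supply slope = (106.2 − 58.2)/(99 − 39) = 0.8, so p = 27 + 0.8q.
Competitive equilibrium: 112 − 0.2q = 27 + 0.8q → q* = 85, p* = 95.
At the floor p = 105, quantity demanded = (112 − 105)/0.2 = 35.
Sellers' marginal cost at q' = 35: 27 + 0.8·35 = 55.
Δq = 85 − 35 = 50; wedge = 105 − 55 = 50.
DWL = ½ × 50 × 50 = $1250 thousand.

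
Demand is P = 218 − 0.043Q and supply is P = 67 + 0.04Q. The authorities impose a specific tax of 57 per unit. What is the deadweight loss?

19572.29

Competitive equilibrium: 218 − 0.043Q = 67 + 0.04Q → Q* = 1819.2771, P* = 139.7711.
With the tax, the buyer price exceeds the seller price by 57: (218 − 0.043Q) − (67 + 0.04Q) = 57 → Q' = 1132.5301.
ΔQ = 1819.2771 − 1132.5301 = 686.747; the wedge equals the tax, 57.
Deadweight loss = ½ × 686.747 × 57 = 19572.29.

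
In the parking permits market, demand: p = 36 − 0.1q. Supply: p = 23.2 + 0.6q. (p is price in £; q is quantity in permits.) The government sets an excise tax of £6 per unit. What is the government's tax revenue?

£58.29

Competitive equilibrium: 36 − 0.1q = 23.2 + 0.6q → q* = 18.2857, p* = 34.1714.
With the tax, the buyer price exceeds the seller price by 6: (36 − 0.1q) − (23.2 + 0.6q) = 6 → q' = 9.7143.
Tax revenue = 6 × 9.7143 = £58.29.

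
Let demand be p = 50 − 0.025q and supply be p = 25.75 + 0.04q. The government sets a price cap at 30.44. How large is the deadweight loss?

2127.04

Competitive equilibrium: 50 − 0.025q = 25.75 + 0.04q → q* = 373.07692, p* = 40.67308.
At the ceiling p = 30.44, quantity supplied = (30.44 − 25.75)/0.04 = 117.25.
Willingness to pay at q' = 117.25: 50 − 0.025·117.25 = 47.06875.
Δq = 373.07692 − 117.25 = 255.82692; wedge = 47.06875 − 30.44 = 16.62875.
Deadweight loss = ½ × 255.82692 × 16.62875 = 2127.04.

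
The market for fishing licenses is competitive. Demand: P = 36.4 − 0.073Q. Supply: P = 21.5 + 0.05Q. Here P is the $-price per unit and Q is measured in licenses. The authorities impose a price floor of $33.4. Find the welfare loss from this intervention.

Competitive equilibrium: 36.4 − 0.073Q = 21.5 + 0.05Q → Q* = 121.1382, P* = 27.5569.
At the floor P = 33.4, quantity demanded = (36.4 − 33.4)/0.073 = 41.0959.
Sellers' marginal cost at Q' = 41.0959: 21.5 + 0.05·41.0959 = 23.5548.
ΔQ = 121.1382 − 41.0959 = 80.0423; wedge = 33.4 − 23.5548 = 9.8452.
Deadweight loss = ½ × 80.0423 × 9.8452 = $394.02.

$394.02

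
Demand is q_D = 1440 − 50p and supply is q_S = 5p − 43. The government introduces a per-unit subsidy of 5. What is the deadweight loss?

In inverse form: demand p = 28.8 − 0.02q, supply p = 8.6 + 0.2q.
Competitive equilibrium: 28.8 − 0.02q = 8.6 + 0.2q → q* = 91.8182, p* = 26.9636.
The subsidy lowers effective supply by 5: p = 3.6 + 0.2q.
New quantity: 28.8 − 0.02q = 3.6 + 0.2q → q' = 114.5455.
Overproduction Δq = 114.5455 − 91.8182 = 22.7273; wedge = subsidy = 5.
Welfare loss = ½ × 22.7273 × 5 = 56.82.

56.82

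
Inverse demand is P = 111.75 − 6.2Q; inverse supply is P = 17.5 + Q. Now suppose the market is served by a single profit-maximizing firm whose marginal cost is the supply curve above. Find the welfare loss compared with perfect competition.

Competitive equilibrium: 111.75 − 6.2Q = 17.5 + Q → Q* = 13.0903, P* = 30.5903.
Marginal revenue: MR = 111.75 − 12.4Q. Set MR = MC: 111.75 − 12.4Q = 17.5 + Q → Q_m = 7.0336.
Price P_m = 111.75 − 6.2·7.0336 = 68.1417; MC(Q_m) = 17.5 + 1·7.0336 = 24.5336.
Competitive Q* = 13.0903, so ΔQ = 6.0567; wedge = 68.1417 − 24.5336 = 43.6081.
Deadweight loss = ½ × 6.0567 × 43.6081 = 132.06.

132.06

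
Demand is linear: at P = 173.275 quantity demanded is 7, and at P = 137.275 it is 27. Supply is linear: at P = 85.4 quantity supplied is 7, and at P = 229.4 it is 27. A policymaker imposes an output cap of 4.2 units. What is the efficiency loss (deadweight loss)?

Demand slope = (137.275 − 173.275)/(27 − 7) = −1.8, so P = 185.875 − 1.8Q.
Supply slope = (229.4 − 85.4)/(27 − 7) = 7.2, so P = 35 + 7.2Q.
Competitive equilibrium: 185.875 − 1.8Q = 35 + 7.2Q → Q* = 16.7639, P* = 155.7.
At Q = 4.2: demand price = 185.875 − 1.8·4.2 = 178.315; supply price = 35 + 7.2·4.2 = 65.24.
ΔQ = 16.7639 − 4.2 = 12.5639; wedge = 178.315 − 65.24 = 113.075.
Deadweight loss = ½ × 12.5639 × 113.075 = 710.33.

710.33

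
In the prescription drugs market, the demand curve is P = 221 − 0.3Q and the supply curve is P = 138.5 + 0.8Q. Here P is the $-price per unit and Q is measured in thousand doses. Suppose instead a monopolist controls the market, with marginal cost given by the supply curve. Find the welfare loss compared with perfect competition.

Competitive equilibrium: 221 − 0.3Q = 138.5 + 0.8Q → Q* = 75, P* = 198.5.
Marginal revenue: MR = 221 − 0.6Q. Set MR = MC: 221 − 0.6Q = 138.5 + 0.8Q → Q_m = 58.9286.
Price P_m = 221 − 0.3·58.9286 = 203.3214; MC(Q_m) = 138.5 + 0.8·58.9286 = 185.6429.
Competitive Q* = 75, so ΔQ = 16.0714; wedge = 203.3214 − 185.6429 = 17.6785.
Deadweight loss = ½ × 16.0714 × 17.6785 = $142.06 thousand.

$142.06 thousand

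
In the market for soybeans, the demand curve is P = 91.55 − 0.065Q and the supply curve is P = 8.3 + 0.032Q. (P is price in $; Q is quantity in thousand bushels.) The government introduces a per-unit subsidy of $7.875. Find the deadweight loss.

$319.67 thousand

Competitive equilibrium: 91.55 − 0.065Q = 8.3 + 0.032Q → Q* = 858.2474, P* = 35.7639.
The subsidy lowers effective supply by 7.875: P = 0.425 + 0.032Q.
New quantity: 91.55 − 0.065Q = 0.425 + 0.032Q → Q' = 939.433.
Overproduction ΔQ = 939.433 − 858.2474 = 81.1856; wedge = subsidy = 7.875.
The triangle = ½ × 81.1856 × 7.875 = $319.67 thousand.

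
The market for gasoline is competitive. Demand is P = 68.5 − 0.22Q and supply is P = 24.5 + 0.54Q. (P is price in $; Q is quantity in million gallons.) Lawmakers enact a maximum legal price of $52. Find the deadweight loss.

Competitive equilibrium: 68.5 − 0.22Q = 24.5 + 0.54Q → Q* = 57.8947, P* = 55.7632.
At the ceiling P = 52, quantity supplied = (52 − 24.5)/0.54 = 50.9259.
Willingness to pay at Q' = 50.9259: 68.5 − 0.22·50.9259 = 57.2963.
ΔQ = 57.8947 − 50.9259 = 6.9688; wedge = 57.2963 − 52 = 5.2963.
Welfare loss = ½ × 6.9688 × 5.2963 = $18.45 million.

$18.45 million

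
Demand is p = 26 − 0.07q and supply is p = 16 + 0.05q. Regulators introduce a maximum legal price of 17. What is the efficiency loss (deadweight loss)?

Competitive equilibrium: 26 − 0.07q = 16 + 0.05q → q* = 83.3333, p* = 20.1667.
At the ceiling p = 17, quantity supplied = (17 − 16)/0.05 = 20.
Willingness to pay at q' = 20: 26 − 0.07·20 = 24.6.
Δq = 83.3333 − 20 = 63.3333; wedge = 24.6 − 17 = 7.6.
Welfare loss = ½ × 63.3333 × 7.6 = 240.67.

240.67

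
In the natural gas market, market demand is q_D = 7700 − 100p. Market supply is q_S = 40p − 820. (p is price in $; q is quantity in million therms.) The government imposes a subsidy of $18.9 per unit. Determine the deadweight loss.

In inverse form: demand p = 77 − 0.01q, supply p = 20.5 + 0.025q.
Competitive equilibrium: 77 − 0.01q = 20.5 + 0.025q → q* = 1614.2857, p* = 60.8571.
The subsidy lowers effective supply by 18.9: p = 1.6 + 0.025q.
New quantity: 77 − 0.01q = 1.6 + 0.025q → q' = 2154.2857.
Overproduction Δq = 2154.2857 − 1614.2857 = 540; wedge = subsidy = 18.9.
The triangle = ½ × 540 × 18.9 = $5103 million.

$5103 million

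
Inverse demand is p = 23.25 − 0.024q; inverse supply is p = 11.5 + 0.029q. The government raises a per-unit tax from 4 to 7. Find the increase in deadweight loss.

311.32

Competitive equilibrium: 23.25 − 0.024q = 11.5 + 0.029q → q* = 221.6981, p* = 17.9292.
For a per-unit tax t: Δq = t/0.053, so DWL = ½·t·(t/0.053) = t²/0.106.
At t = 4: DWL = 150.943. At t = 7: DWL = 462.264.
Increase = 462.264 − 150.943 = 311.32.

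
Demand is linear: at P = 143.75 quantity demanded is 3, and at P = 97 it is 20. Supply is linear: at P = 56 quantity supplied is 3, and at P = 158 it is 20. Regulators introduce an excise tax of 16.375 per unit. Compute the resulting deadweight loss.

Demand slope = (97 − 143.75)/(20 − 3) = −2.75, so P = 152 − 2.75Q.
Supply slope = (158 − 56)/(20 − 3) = 6, so P = 38 + 6Q.
Competitive equilibrium: 152 − 2.75Q = 38 + 6Q → Q* = 13.0286, P* = 116.1714.
With the tax, the buyer price exceeds the seller price by 16.375: (152 − 2.75Q) − (38 + 6Q) = 16.375 → Q' = 11.1571.
ΔQ = 13.0286 − 11.1571 = 1.8715; the wedge equals the tax, 16.375.
DWL = ½ × 1.8715 × 16.375 = 15.32.

15.32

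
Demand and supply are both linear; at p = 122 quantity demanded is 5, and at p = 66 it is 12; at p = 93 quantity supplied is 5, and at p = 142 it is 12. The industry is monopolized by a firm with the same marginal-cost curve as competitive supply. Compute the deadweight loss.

Demand slope = (66 − 122)/(12 − 5) = −8, so p = 162 − 8q.
Supply slope = (142 − 93)/(12 − 5) = 7, so p = 58 + 7q.
Competitive equilibrium: 162 − 8q = 58 + 7q → q* = 6.9333, p* = 106.5333.
Marginal revenue: MR = 162 − 16q. Set MR = MC: 162 − 16q = 58 + 7q → q_m = 4.5217.
Price p_m = 162 − 8·4.5217 = 125.8264; MC(q_m) = 58 + 7·4.5217 = 89.6519.
Competitive q* = 6.9333, so Δq = 2.4116; wedge = 125.8264 − 89.6519 = 36.1745.
Welfare loss = ½ × 2.4116 × 36.1745 = 43.62.

43.62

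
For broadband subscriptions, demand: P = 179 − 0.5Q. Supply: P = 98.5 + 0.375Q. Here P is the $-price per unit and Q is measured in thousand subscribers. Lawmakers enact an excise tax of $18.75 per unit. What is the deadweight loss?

$200.89 thousand

Competitive equilibrium: 179 − 0.5Q = 98.5 + 0.375Q → Q* = 92, P* = 133.
With the tax, the buyer price exceeds the seller price by 18.75: (179 − 0.5Q) − (98.5 + 0.375Q) = 18.75 → Q' = 70.5714.
ΔQ = 92 − 70.5714 = 21.4286; the wedge equals the tax, 18.75.
Welfare loss = ½ × 21.4286 × 18.75 = $200.89 thousand.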